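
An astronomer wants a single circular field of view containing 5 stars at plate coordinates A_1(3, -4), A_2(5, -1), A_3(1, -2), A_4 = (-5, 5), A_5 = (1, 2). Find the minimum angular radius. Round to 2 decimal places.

6.03

A smallest enclosing disk is always determined by at most three of the input points on its boundary.
The minimum enclosing circle is determined by three boundary points: A_1, A_2, A_4.
Their circumcentre is (-11/14, 29/42) with r² = 32045/882.
The farthest remaining point A_3 is at distance² 9197/882 ≤ 32045/882.
r = √(32045/882) ≈ 6.03.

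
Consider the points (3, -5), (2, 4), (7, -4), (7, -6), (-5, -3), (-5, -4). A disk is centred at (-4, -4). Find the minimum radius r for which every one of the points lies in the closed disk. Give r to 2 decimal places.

The required radius is the distance from (-4, -4) to the farthest point.
Squared distances: 50, 100, 121, 125, 2, 1.
Maximum is 125, attained at (7, -6).
r = √125 ≈ 11.18.

11.18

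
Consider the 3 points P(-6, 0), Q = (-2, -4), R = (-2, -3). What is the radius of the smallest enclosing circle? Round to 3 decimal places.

Side lengths²: PQ² = 32, PR² = 25, QR² = 1.
Since PQ² = 32 ≥ 25 + 1 = 26, the angle opposite PQ is not acute, so the smallest enclosing circle has PQ as diameter.
Centre = midpoint of PQ = (-4, -2), r² = 32/4 = 8.
r = √8 ≈ 2.828.

2.828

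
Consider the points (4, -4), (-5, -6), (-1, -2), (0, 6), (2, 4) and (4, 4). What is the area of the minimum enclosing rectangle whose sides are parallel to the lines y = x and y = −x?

133

In coordinates u = x + y, v = x − y the rectangle is axis-aligned; the map (x,y)→(u,v) scales areas by 2.
u-values: 0, -11, -3, 6, 6, 8; range = 8 − (-11) = 19.
v-values: 8, 1, 1, -6, -2, 0; range = 8 − (-6) = 14.
Area = (19 × 14) / 2 = 133.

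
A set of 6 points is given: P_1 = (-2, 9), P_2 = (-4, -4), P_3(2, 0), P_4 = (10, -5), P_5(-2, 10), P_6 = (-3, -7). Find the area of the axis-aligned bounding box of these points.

x ranges over [-4, 10], width 14.
y ranges over [-7, 10], height 17.
Area = 14 × 17 = 238.

238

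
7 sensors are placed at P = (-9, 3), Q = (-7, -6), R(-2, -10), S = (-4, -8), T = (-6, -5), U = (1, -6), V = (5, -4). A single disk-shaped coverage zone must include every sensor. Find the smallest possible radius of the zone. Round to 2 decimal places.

A smallest enclosing disk is always determined by at most three of the input points on its boundary.
The minimum enclosing circle is determined by three boundary points: P, R, V.
Their circumcentre is (-105/38, -77/38) with r² = 46325/722.
The farthest remaining point S is at distance² 26869/722 ≤ 46325/722.
r = √(46325/722) ≈ 8.01.

8.01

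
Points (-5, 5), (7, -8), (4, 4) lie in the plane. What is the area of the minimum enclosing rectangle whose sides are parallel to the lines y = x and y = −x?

112.5

In coordinates u = x + y, v = x − y the rectangle is axis-aligned; the map (x,y)→(u,v) scales areas by 2.
u-values: 0, -1, 8; range = 8 − (-1) = 9.
v-values: -10, 15, 0; range = 15 − (-10) = 25.
Area = (9 × 25) / 2 = 112.5.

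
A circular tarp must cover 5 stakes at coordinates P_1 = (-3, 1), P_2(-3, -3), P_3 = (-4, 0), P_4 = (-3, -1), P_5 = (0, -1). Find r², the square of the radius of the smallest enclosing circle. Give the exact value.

The minimum enclosing circle is determined by three boundary points: P_1, P_2, P_5.
Their circumcentre is (-13/6, -1) with r² = 169/36.
The farthest remaining point P_3 is at distance² 157/36 ≤ 169/36.

169/36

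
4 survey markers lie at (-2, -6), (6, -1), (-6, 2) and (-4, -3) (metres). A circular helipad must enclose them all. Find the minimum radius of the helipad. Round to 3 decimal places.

6.213

The minimum enclosing circle is determined by three boundary points: (-2, -6), (6, -1), (-6, 2).
Their circumcentre is (-1/7, -1/14) with r² = 7565/196.
The farthest remaining point (-4, -3) is at distance² 4597/196 ≤ 7565/196.
r = √(7565/196) ≈ 6.213.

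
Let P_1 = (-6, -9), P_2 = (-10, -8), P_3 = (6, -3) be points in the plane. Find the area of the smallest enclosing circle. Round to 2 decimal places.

Side lengths²: P_1P_2² = 17, P_1P_3² = 180, P_2P_3² = 281.
Since P_2P_3² = 281 ≥ 180 + 17 = 197, the angle opposite P_2P_3 is not acute, so the smallest enclosing circle has P_2P_3 as diameter.
Centre = midpoint of P_2P_3 = (-2, -5.5), r² = 281/4 = 70.25.
Area = π·r² = π·70.25 ≈ 220.70.

220.70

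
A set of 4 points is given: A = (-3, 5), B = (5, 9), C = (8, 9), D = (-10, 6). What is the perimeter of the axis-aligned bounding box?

Width = max x − min x = 8 − (-10) = 18.
Height = max y − min y = 9 − 5 = 4.
Perimeter = 2(18 + 4) = 44.

44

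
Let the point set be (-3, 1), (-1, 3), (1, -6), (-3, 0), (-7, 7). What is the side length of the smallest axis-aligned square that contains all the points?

13

The bounding box has width 8 and height 13.
An axis-aligned square enclosing the set must have side ≥ max(width, height).
So the minimum side is max(8, 13) = 13.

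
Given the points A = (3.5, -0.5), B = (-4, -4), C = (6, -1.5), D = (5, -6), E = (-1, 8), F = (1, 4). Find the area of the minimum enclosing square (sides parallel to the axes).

196

The bounding box has width 10 and height 14.
An axis-aligned square enclosing the set must have side ≥ max(width, height).
So the minimum side is max(10, 14) = 14.
Area = 14² = 196.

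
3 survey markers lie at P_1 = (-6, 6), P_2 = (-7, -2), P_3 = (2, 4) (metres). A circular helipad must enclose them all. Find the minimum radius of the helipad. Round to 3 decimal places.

5.448

Side lengths²: P_1P_2² = 65, P_1P_3² = 68, P_2P_3² = 117.
Since P_2P_3² = 117 < 68 + 65 = 133, the triangle is acute, so the smallest enclosing circle is the circumcircle.
Circumcentre = (-63/22, 17/11), r² = 14365/484.
r = √(14365/484) ≈ 5.448.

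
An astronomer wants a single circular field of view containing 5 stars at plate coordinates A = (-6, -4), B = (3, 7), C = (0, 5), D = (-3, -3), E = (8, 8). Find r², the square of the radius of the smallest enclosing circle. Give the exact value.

85

The farthest pair is A–E with squared distance 340. The circle on this segment as diameter has centre (1, 2) and r² = 340/4 = 85.
Check B: distance² to centre = 29 ≤ 85, so it lies inside.
All remaining points lie in this disk, and no smaller disk contains both endpoints, so this is the minimum enclosing circle.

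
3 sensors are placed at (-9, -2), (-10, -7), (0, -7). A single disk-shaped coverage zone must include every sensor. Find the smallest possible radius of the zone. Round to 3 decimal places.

Call the three points A, B, C in the order given.
Side lengths²: AB² = 26, AC² = 106, BC² = 100.
Since AC² = 106 < 100 + 26 = 126, the triangle is acute, so the smallest enclosing circle is the circumcircle.
Circumcentre = (-5, -5.4), r² = 27.56.
r = √(27.56) ≈ 5.250.

5.250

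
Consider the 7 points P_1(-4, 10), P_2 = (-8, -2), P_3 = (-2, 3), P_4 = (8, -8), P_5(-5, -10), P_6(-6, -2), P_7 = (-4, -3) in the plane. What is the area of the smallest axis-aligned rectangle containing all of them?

x ranges over [-8, 8], width 16.
y ranges over [-10, 10], height 20.
Area = 16 × 20 = 320.

320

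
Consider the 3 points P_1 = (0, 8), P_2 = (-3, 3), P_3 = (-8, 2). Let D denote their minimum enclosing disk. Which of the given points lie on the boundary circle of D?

Side lengths²: P_1P_2² = 34, P_1P_3² = 100, P_2P_3² = 26.
Since P_1P_3² = 100 ≥ 34 + 26 = 60, the angle opposite P_1P_3 is not acute, so the smallest enclosing circle has P_1P_3 as diameter.
Centre = midpoint of P_1P_3 = (-4, 5), r² = 100/4 = 25.
The points at distance exactly r from the centre are P_1, P_3 — 2 points.

P_1, P_3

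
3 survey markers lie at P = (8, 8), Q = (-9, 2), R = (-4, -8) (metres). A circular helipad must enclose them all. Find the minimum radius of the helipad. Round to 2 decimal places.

Side lengths²: PQ² = 325, PR² = 400, QR² = 125.
Since PR² = 400 < 325 + 125 = 450, the triangle is acute, so the smallest enclosing circle is the circumcircle.
Circumcentre = (1, 0.75), r² = 101.5625.
r = √(101.5625) ≈ 10.08.

10.08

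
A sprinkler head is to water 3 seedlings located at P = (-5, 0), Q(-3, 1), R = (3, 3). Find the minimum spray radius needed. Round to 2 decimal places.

4.27

Side lengths²: PQ² = 5, PR² = 73, QR² = 40.
Since PR² = 73 ≥ 40 + 5 = 45, the angle opposite PR is not acute, so the smallest enclosing circle has PR as diameter.
Centre = midpoint of PR = (-1, 1.5), r² = 73/4 = 18.25.
r = √(18.25) ≈ 4.27.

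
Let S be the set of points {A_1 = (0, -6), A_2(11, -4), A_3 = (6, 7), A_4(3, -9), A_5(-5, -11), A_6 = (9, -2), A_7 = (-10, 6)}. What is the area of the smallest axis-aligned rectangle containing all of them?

378

x ranges over [-10, 11], width 21.
y ranges over [-11, 7], height 18.
Area = 21 × 18 = 378.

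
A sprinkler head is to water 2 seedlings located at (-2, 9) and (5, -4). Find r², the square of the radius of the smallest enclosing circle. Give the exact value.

The smallest circle enclosing two points has them as diameter endpoints.
Centre = midpoint = (1.5, 2.5); r² = |(-2, 9)−(5, -4)|²/4 = 218/4 = 54.5.

54.5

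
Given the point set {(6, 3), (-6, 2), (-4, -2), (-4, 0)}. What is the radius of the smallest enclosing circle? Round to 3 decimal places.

6.021

By Welzl's lemma the MEC is supported by two points (diametrically opposite) or three points (on a circumcircle).
The farthest pair is (6, 3)–(-6, 2) with squared distance 145. The circle on this segment as diameter has centre (0, 2.5) and r² = 145/4 = 36.25.
Check (-4, -2): distance² to centre = 36.25 ≤ 36.25, so it lies inside.
All remaining points lie in this disk, and no smaller disk contains both endpoints, so this is the minimum enclosing circle.
r = √(36.25) ≈ 6.021.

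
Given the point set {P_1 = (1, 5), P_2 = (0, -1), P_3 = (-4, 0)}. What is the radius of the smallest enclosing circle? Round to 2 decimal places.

3.55

Side lengths²: P_1P_2² = 37, P_1P_3² = 50, P_2P_3² = 17.
Since P_1P_3² = 50 < 37 + 17 = 54, the triangle is acute, so the smallest enclosing circle is the circumcircle.
Circumcentre = (-1.3, 2.3), r² = 12.58.
r = √(12.58) ≈ 3.55.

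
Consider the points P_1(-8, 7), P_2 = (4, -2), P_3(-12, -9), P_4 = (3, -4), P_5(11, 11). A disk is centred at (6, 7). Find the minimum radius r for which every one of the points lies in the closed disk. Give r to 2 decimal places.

24.08

The required radius is the distance from (6, 7) to the farthest point.
Squared distances: 196, 85, 580, 130, 41.
Maximum is 580, attained at P_3.
r = √580 ≈ 24.08.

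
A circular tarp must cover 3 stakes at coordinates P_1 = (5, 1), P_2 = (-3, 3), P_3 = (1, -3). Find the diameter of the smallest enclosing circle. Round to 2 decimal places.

Side lengths²: P_1P_2² = 68, P_1P_3² = 32, P_2P_3² = 52.
Since P_1P_2² = 68 < 52 + 32 = 84, the triangle is acute, so the smallest enclosing circle is the circumcircle.
Circumcentre = (0.8, 1.2), r² = 17.68.
Diameter = 2r = 2√(17.68) ≈ 8.41.

8.41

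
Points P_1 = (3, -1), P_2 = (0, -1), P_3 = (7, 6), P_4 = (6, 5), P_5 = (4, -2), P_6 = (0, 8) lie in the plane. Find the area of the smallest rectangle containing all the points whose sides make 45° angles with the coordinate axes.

98

In coordinates u = x + y, v = x − y the rectangle is axis-aligned; the map (x,y)→(u,v) scales areas by 2.
u-values: 2, -1, 13, 11, 2, 8; range = 13 − (-1) = 14.
v-values: 4, 1, 1, 1, 6, -8; range = 6 − (-8) = 14.
Area = (14 × 14) / 2 = 98.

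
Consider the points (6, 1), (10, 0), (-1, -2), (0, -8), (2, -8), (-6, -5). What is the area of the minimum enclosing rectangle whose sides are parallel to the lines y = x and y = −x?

In coordinates u = x + y, v = x − y the rectangle is axis-aligned; the map (x,y)→(u,v) scales areas by 2.
u-values: 7, 10, -3, -8, -6, -11; range = 10 − (-11) = 21.
v-values: 5, 10, 1, 8, 10, -1; range = 10 − (-1) = 11.
Area = (21 × 11) / 2 = 115.5.

115.5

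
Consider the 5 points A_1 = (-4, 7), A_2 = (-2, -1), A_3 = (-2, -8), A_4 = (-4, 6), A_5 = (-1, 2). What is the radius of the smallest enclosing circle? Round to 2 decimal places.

7.57

By Welzl's lemma the MEC is supported by two points (diametrically opposite) or three points (on a circumcircle).
The farthest pair is A_1–A_3 with squared distance 229. The circle on this segment as diameter has centre (-3, -0.5) and r² = 229/4 = 57.25.
Check A_2: distance² to centre = 1.25 ≤ 57.25, so it lies inside.
All remaining points lie in this disk, and no smaller disk contains both endpoints, so this is the minimum enclosing circle.
r = √(57.25) ≈ 7.57.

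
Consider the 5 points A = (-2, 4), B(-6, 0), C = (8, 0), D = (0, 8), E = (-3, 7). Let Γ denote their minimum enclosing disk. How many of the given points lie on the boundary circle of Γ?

3

A smallest enclosing disk is always determined by at most three of the input points on its boundary.
The minimum enclosing circle is determined by three boundary points: B, C, E.
Their circumcentre is (1, 8/7) with r² = 2465/49.
The farthest remaining point D is at distance² 2353/49 ≤ 2465/49.
The points at distance exactly r from the centre are B, C, E — 3 points.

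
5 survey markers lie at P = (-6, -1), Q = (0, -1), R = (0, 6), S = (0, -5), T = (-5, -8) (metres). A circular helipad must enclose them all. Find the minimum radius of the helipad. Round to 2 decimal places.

A smallest enclosing disk is always determined by at most three of the input points on its boundary.
The farthest pair is R–T with squared distance 221. The circle on this segment as diameter has centre (-2.5, -1) and r² = 221/4 = 55.25.
Check P: distance² to centre = 12.25 ≤ 55.25, so it lies inside.
All remaining points lie in this disk, and no smaller disk contains both endpoints, so this is the minimum enclosing circle.
r = √(55.25) ≈ 7.43.

7.43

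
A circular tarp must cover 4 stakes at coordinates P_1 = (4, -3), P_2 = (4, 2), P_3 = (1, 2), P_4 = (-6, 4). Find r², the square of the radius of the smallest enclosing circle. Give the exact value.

37.25

By Welzl's lemma the MEC is supported by two points (diametrically opposite) or three points (on a circumcircle).
The farthest pair is P_1–P_4 with squared distance 149. The circle on this segment as diameter has centre (-1, 0.5) and r² = 149/4 = 37.25.
Check P_2: distance² to centre = 27.25 ≤ 37.25, so it lies inside.
All remaining points lie in this disk, and no smaller disk contains both endpoints, so this is the minimum enclosing circle.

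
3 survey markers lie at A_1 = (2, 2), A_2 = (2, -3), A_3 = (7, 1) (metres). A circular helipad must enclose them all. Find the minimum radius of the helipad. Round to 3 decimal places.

Side lengths²: A_1A_2² = 25, A_1A_3² = 26, A_2A_3² = 41.
Since A_2A_3² = 41 < 26 + 25 = 51, the triangle is acute, so the smallest enclosing circle is the circumcircle.
Circumcentre = (4.1, -0.5), r² = 10.66.
r = √(10.66) ≈ 3.265.

3.265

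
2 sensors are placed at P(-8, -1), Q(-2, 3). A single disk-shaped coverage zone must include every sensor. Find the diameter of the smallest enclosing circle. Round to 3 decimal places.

The smallest circle enclosing two points has them as diameter endpoints.
Centre = midpoint = (-5, 1); r² = |PQ|²/4 = 52/4 = 13.
Diameter = 2r = 2√13 ≈ 7.211.

7.211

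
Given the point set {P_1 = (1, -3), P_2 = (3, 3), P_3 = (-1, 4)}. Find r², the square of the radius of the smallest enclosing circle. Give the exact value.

Side lengths²: P_1P_2² = 40, P_1P_3² = 53, P_2P_3² = 17.
Since P_1P_3² = 53 < 40 + 17 = 57, the triangle is acute, so the smallest enclosing circle is the circumcircle.
Circumcentre = (7/26, 15/26), r² = 4505/338.

4505/338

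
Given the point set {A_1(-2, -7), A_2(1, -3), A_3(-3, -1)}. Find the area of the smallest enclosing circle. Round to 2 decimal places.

30.02

Side lengths²: A_1A_2² = 25, A_1A_3² = 37, A_2A_3² = 20.
Since A_1A_3² = 37 < 25 + 20 = 45, the triangle is acute, so the smallest enclosing circle is the circumcircle.
Circumcentre = (-43/22, -43/11), r² = 4625/484.
Area = π·r² = π·4625/484 ≈ 30.02.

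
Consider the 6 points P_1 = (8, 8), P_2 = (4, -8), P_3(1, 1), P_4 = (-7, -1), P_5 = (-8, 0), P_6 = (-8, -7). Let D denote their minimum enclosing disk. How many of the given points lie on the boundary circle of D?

2

The farthest pair is P_1–P_6 with squared distance 481. The circle on this segment as diameter has centre (0, 0.5) and r² = 481/4 = 120.25.
Check P_2: distance² to centre = 88.25 ≤ 120.25, so it lies inside.
All remaining points lie in this disk, and no smaller disk contains both endpoints, so this is the minimum enclosing circle.
The points at distance exactly r from the centre are P_1, P_6 — 2 points.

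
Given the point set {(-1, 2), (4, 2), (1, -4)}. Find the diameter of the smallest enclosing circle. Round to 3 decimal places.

Call the three points A, B, C in the order given.
Side lengths²: AB² = 25, AC² = 40, BC² = 45.
Since BC² = 45 < 40 + 25 = 65, the triangle is acute, so the smallest enclosing circle is the circumcircle.
Circumcentre = (1.5, -0.5), r² = 12.5.
Diameter = 2r = 2√(12.5) ≈ 7.071.

7.071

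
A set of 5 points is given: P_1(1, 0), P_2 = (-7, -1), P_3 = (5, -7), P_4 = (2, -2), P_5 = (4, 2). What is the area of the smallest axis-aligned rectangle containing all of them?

108

x ranges over [-7, 5], width 12.
y ranges over [-7, 2], height 9.
Area = 12 × 9 = 108.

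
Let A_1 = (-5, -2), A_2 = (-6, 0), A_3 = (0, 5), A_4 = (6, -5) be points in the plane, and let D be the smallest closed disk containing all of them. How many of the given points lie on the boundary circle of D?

3

The minimum enclosing circle of a finite set is fixed by two of the points (as a diameter) or three (as a circumcircle).
The minimum enclosing circle is determined by three boundary points: A_2, A_3, A_4.
Their circumcentre is (7/18, -47/30) with r² = 175253/4050.
The farthest remaining point A_1 is at distance² 118373/4050 ≤ 175253/4050.
The points at distance exactly r from the centre are A_2, A_3, A_4 — 3 points.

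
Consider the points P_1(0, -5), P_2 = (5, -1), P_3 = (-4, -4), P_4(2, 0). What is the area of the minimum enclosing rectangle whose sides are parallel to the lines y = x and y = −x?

In coordinates u = x + y, v = x − y the rectangle is axis-aligned; the map (x,y)→(u,v) scales areas by 2.
u-values: -5, 4, -8, 2; range = 4 − (-8) = 12.
v-values: 5, 6, 0, 2; range = 6 − 0 = 6.
Area = (12 × 6) / 2 = 36.

36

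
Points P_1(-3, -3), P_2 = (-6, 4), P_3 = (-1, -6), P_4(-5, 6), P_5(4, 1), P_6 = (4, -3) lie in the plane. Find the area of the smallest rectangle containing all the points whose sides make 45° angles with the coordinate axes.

108

In coordinates u = x + y, v = x − y the rectangle is axis-aligned; the map (x,y)→(u,v) scales areas by 2.
u-values: -6, -2, -7, 1, 5, 1; range = 5 − (-7) = 12.
v-values: 0, -10, 5, -11, 3, 7; range = 7 − (-11) = 18.
Area = (12 × 18) / 2 = 108.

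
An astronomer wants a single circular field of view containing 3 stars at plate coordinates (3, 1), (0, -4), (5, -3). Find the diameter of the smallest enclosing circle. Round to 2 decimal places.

Call the three points A, B, C in the order given.
Side lengths²: AB² = 34, AC² = 20, BC² = 26.
Since AB² = 34 < 26 + 20 = 46, the triangle is acute, so the smallest enclosing circle is the circumcircle.
Circumcentre = (24/11, -21/11), r² = 1105/121.
Diameter = 2r = 2√(1105/121) ≈ 6.04.

6.04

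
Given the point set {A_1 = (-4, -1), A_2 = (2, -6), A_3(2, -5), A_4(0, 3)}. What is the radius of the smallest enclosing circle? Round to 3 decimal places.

4.629

By Welzl's lemma the MEC is supported by two points (diametrically opposite) or three points (on a circumcircle).
The minimum enclosing circle is determined by three boundary points: A_1, A_2, A_4.
Their circumcentre is (13/22, -35/22) with r² = 5185/242.
The farthest remaining point A_3 is at distance² 3293/242 ≤ 5185/242.
r = √(5185/242) ≈ 4.629.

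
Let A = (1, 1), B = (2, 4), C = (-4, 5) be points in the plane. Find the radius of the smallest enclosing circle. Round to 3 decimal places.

3.241

Side lengths²: AB² = 10, AC² = 41, BC² = 37.
Since AC² = 41 < 37 + 10 = 47, the triangle is acute, so the smallest enclosing circle is the circumcircle.
Circumcentre = (-45/38, 129/38), r² = 7585/722.
r = √(7585/722) ≈ 3.241.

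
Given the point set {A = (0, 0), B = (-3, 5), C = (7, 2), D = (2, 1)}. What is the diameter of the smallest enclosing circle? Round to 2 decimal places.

The minimum enclosing circle of a finite set is fixed by two of the points (as a diameter) or three (as a circumcircle).
The farthest pair is B–C with squared distance 109. The circle on this segment as diameter has centre (2, 3.5) and r² = 109/4 = 27.25.
Check A: distance² to centre = 16.25 ≤ 27.25, so it lies inside.
All remaining points lie in this disk, and no smaller disk contains both endpoints, so this is the minimum enclosing circle.
Diameter = 2r = 2√(27.25) ≈ 10.44.

10.44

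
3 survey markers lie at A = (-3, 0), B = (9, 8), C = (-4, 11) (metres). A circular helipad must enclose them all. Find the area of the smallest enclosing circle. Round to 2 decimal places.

Side lengths²: AB² = 208, AC² = 122, BC² = 178.
Since AB² = 208 < 178 + 122 = 300, the triangle is acute, so the smallest enclosing circle is the circumcircle.
Circumcentre = (59/35, 209/35), r² = 70577/1225.
Area = π·r² = π·70577/1225 ≈ 181.00.

181.00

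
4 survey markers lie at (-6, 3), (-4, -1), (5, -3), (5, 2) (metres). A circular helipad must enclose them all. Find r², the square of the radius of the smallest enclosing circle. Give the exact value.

The farthest pair is (-6, 3)–(5, -3) with squared distance 157. The circle on this segment as diameter has centre (-0.5, 0) and r² = 157/4 = 39.25.
Check (-4, -1): distance² to centre = 13.25 ≤ 39.25, so it lies inside.
All remaining points lie in this disk, and no smaller disk contains both endpoints, so this is the minimum enclosing circle.

39.25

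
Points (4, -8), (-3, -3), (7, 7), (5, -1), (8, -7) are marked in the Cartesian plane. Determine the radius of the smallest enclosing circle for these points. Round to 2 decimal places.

7.75

The minimum enclosing circle of a finite set is fixed by two of the points (as a diameter) or three (as a circumcircle).
The minimum enclosing circle is determined by three boundary points: (4, -8), (-3, -3), (7, 7).
Their circumcentre is (4.25, -0.25) with r² = 60.125.
The farthest remaining point (8, -7) is at distance² 59.625 ≤ 60.125.
r = √(60.125) ≈ 7.75.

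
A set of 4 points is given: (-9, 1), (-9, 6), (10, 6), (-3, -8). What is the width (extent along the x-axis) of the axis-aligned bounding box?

max x = 10, min x = -9, so width = 19.

19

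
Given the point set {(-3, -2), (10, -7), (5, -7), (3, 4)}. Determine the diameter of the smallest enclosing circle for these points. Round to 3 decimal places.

The minimum enclosing circle is determined by three boundary points: (-3, -2), (10, -7), (3, 4).
Their circumcentre is (73/18, -55/18) with r² = 8245/162.
The farthest remaining point (5, -7) is at distance² 2665/162 ≤ 8245/162.
Diameter = 2r = 2√(8245/162) ≈ 14.268.

14.268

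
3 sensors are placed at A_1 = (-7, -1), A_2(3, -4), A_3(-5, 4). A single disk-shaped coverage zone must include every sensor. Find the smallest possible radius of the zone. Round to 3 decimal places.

Side lengths²: A_1A_2² = 109, A_1A_3² = 29, A_2A_3² = 128.
Since A_2A_3² = 128 < 109 + 29 = 138, the triangle is acute, so the smallest enclosing circle is the circumcircle.
Circumcentre = (-19/14, -5/14), r² = 3161/98.
r = √(3161/98) ≈ 5.679.

5.679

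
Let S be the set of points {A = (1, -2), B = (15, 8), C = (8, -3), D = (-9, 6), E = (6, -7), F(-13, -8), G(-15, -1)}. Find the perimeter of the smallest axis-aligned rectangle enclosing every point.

92

Width = max x − min x = 15 − (-15) = 30.
Height = max y − min y = 8 − (-8) = 16.
Perimeter = 2(30 + 16) = 92.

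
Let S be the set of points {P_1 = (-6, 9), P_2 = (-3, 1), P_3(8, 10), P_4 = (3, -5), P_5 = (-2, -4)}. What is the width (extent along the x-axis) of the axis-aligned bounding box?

max x = 8, min x = -6, so width = 14.

14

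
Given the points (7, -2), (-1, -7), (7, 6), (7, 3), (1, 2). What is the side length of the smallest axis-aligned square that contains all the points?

13

The bounding box has width 8 and height 13.
An axis-aligned square enclosing the set must have side ≥ max(width, height).
So the minimum side is max(8, 13) = 13.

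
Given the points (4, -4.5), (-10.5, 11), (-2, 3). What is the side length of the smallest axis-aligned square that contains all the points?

The bounding box has width 14.5 and height 15.5.
An axis-aligned square enclosing the set must have side ≥ max(width, height).
So the minimum side is max(14.5, 15.5) = 15.5.

15.5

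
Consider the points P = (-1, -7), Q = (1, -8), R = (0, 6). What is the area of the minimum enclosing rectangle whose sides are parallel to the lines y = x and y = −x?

105

In coordinates u = x + y, v = x − y the rectangle is axis-aligned; the map (x,y)→(u,v) scales areas by 2.
u-values: -8, -7, 6; range = 6 − (-8) = 14.
v-values: 6, 9, -6; range = 9 − (-6) = 15.
Area = (14 × 15) / 2 = 105.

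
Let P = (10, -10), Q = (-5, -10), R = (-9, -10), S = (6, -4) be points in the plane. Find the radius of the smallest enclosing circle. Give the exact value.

By Welzl's lemma the MEC is supported by two points (diametrically opposite) or three points (on a circumcircle).
The farthest pair is P–R with squared distance 361. The circle on this segment as diameter has centre (0.5, -10) and r² = 361/4 = 90.25.
Check Q: distance² to centre = 30.25 ≤ 90.25, so it lies inside.
All remaining points lie in this disk, and no smaller disk contains both endpoints, so this is the minimum enclosing circle.
r = √(90.25) = 9.5.

9.5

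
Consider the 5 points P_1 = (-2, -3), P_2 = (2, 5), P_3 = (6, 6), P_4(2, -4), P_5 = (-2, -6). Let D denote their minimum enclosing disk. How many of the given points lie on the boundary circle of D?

2

By Welzl's lemma the MEC is supported by two points (diametrically opposite) or three points (on a circumcircle).
The farthest pair is P_3–P_5 with squared distance 208. The circle on this segment as diameter has centre (2, 0) and r² = 208/4 = 52.
Check P_1: distance² to centre = 25 ≤ 52, so it lies inside.
All remaining points lie in this disk, and no smaller disk contains both endpoints, so this is the minimum enclosing circle.
The points at distance exactly r from the centre are P_3, P_5 — 2 points.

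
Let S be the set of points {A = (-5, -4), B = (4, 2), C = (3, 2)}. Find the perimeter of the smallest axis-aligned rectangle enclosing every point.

30

Width = max x − min x = 4 − (-5) = 9.
Height = max y − min y = 2 − (-4) = 6.
Perimeter = 2(9 + 6) = 30.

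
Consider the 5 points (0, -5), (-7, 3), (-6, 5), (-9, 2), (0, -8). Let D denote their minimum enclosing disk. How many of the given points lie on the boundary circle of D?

2

The farthest pair is (-6, 5)–(0, -8) with squared distance 205. The circle on this segment as diameter has centre (-3, -1.5) and r² = 205/4 = 51.25.
Check (0, -5): distance² to centre = 21.25 ≤ 51.25, so it lies inside.
All remaining points lie in this disk, and no smaller disk contains both endpoints, so this is the minimum enclosing circle.
The points at distance exactly r from the centre are (-6, 5), (0, -8) — 2 points.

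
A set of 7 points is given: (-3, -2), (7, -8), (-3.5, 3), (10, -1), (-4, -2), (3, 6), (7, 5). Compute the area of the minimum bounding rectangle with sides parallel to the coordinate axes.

196

x ranges over [-4, 10], width 14.
y ranges over [-8, 6], height 14.
Area = 14 × 14 = 196.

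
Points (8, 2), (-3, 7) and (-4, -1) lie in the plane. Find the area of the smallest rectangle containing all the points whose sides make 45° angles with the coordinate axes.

In coordinates u = x + y, v = x − y the rectangle is axis-aligned; the map (x,y)→(u,v) scales areas by 2.
u-values: 10, 4, -5; range = 10 − (-5) = 15.
v-values: 6, -10, -3; range = 6 − (-10) = 16.
Area = (15 × 16) / 2 = 120.

120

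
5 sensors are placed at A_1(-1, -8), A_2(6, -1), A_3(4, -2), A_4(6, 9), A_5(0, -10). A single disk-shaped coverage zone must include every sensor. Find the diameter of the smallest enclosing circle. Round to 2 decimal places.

The minimum enclosing circle of a finite set is fixed by two of the points (as a diameter) or three (as a circumcircle).
The farthest pair is A_4–A_5 with squared distance 397. The circle on this segment as diameter has centre (3, -0.5) and r² = 397/4 = 99.25.
Check A_1: distance² to centre = 72.25 ≤ 99.25, so it lies inside.
All remaining points lie in this disk, and no smaller disk contains both endpoints, so this is the minimum enclosing circle.
Diameter = 2r = 2√(99.25) ≈ 19.92.

19.92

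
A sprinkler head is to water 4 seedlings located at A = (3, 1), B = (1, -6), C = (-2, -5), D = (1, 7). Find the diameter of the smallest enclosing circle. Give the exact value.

A smallest enclosing disk is always determined by at most three of the input points on its boundary.
The farthest pair is B–D with squared distance 169. The circle on this segment as diameter has centre (1, 0.5) and r² = 169/4 = 42.25.
Check A: distance² to centre = 4.25 ≤ 42.25, so it lies inside.
All remaining points lie in this disk, and no smaller disk contains both endpoints, so this is the minimum enclosing circle.
Diameter = 2r = 2√(42.25) = 13.

13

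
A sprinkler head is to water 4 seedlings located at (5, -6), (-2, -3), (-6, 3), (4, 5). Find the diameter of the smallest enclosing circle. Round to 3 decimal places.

14.294

The minimum enclosing circle is determined by three boundary points: (5, -6), (-6, 3), (4, 5).
Their circumcentre is (-1/56, -51/56) with r² = 80093/1568.
The farthest remaining point (-2, -3) is at distance² 13005/1568 ≤ 80093/1568.
Diameter = 2r = 2√(80093/1568) ≈ 14.294.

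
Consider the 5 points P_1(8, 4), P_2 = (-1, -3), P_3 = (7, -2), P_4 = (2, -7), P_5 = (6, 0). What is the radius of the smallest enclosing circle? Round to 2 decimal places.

6.26

The minimum enclosing circle of a finite set is fixed by two of the points (as a diameter) or three (as a circumcircle).
The farthest pair is P_1–P_4 with squared distance 157. The circle on this segment as diameter has centre (5, -1.5) and r² = 157/4 = 39.25.
Check P_2: distance² to centre = 38.25 ≤ 39.25, so it lies inside.
All remaining points lie in this disk, and no smaller disk contains both endpoints, so this is the minimum enclosing circle.
r = √(39.25) ≈ 6.26.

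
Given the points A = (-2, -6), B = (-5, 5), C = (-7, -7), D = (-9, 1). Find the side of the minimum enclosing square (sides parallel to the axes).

12

The bounding box has width 7 and height 12.
An axis-aligned square enclosing the set must have side ≥ max(width, height).
So the minimum side is max(7, 12) = 12.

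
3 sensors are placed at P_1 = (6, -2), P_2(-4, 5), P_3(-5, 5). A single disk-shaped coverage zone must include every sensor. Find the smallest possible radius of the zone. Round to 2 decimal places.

Side lengths²: P_1P_2² = 149, P_1P_3² = 170, P_2P_3² = 1.
Since P_1P_3² = 170 ≥ 149 + 1 = 150, the angle opposite P_1P_3 is not acute, so the smallest enclosing circle has P_1P_3 as diameter.
Centre = midpoint of P_1P_3 = (0.5, 1.5), r² = 170/4 = 42.5.
r = √(42.5) ≈ 6.52.

6.52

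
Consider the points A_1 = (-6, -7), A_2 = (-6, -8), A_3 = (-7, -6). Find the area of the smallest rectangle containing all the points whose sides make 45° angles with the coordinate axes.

In coordinates u = x + y, v = x − y the rectangle is axis-aligned; the map (x,y)→(u,v) scales areas by 2.
u-values: -13, -14, -13; range = -13 − (-14) = 1.
v-values: 1, 2, -1; range = 2 − (-1) = 3.
Area = (1 × 3) / 2 = 1.5.

1.5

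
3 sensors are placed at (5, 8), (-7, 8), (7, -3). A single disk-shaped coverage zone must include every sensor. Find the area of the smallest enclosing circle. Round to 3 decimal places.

248.971

Call the three points A, B, C in the order given.
Side lengths²: AB² = 144, AC² = 125, BC² = 317.
Since BC² = 317 ≥ 144 + 125 = 269, the angle opposite BC is not acute, so the smallest enclosing circle has BC as diameter.
Centre = midpoint of BC = (0, 2.5), r² = 317/4 = 79.25.
Area = π·r² = π·79.25 ≈ 248.971.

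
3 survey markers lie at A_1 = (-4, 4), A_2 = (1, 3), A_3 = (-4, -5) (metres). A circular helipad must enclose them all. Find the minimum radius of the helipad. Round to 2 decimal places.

Side lengths²: A_1A_2² = 26, A_1A_3² = 81, A_2A_3² = 89.
Since A_2A_3² = 89 < 81 + 26 = 107, the triangle is acute, so the smallest enclosing circle is the circumcircle.
Circumcentre = (-2.3, -0.5), r² = 23.14.
r = √(23.14) ≈ 4.81.

4.81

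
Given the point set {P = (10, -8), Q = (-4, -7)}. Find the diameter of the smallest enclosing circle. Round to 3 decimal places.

The smallest circle enclosing two points has them as diameter endpoints.
Centre = midpoint = (3, -7.5); r² = |PQ|²/4 = 197/4 = 49.25.
Diameter = 2r = 2√(49.25) ≈ 14.036.

14.036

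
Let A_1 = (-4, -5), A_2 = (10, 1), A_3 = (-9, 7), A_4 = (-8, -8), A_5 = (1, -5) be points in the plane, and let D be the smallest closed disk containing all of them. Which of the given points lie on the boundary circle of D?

The minimum enclosing circle is determined by three boundary points: A_2, A_3, A_4.
Their circumcentre is (-47/62, 1/62) with r² = 224305/1922.
The farthest remaining point A_1 is at distance² 68561/1922 ≤ 224305/1922.
The points at distance exactly r from the centre are A_2, A_3, A_4 — 3 points.

A_2, A_3, A_4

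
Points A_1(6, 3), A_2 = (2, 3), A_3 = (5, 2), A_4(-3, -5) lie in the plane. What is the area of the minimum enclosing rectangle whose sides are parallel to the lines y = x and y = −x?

34

In coordinates u = x + y, v = x − y the rectangle is axis-aligned; the map (x,y)→(u,v) scales areas by 2.
u-values: 9, 5, 7, -8; range = 9 − (-8) = 17.
v-values: 3, -1, 3, 2; range = 3 − (-1) = 4.
Area = (17 × 4) / 2 = 34.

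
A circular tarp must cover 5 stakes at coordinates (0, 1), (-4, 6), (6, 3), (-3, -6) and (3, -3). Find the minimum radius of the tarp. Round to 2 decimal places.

The minimum enclosing circle is determined by three boundary points: (-4, 6), (6, 3), (-3, -6).
Their circumcentre is (-7/26, 7/26) with r² = 15805/338.
The farthest remaining point (3, -3) is at distance² 7225/338 ≤ 15805/338.
r = √(15805/338) ≈ 6.84.

6.84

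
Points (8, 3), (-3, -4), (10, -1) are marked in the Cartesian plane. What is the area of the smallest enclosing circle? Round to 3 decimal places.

Call the three points A, B, C in the order given.
Side lengths²: AB² = 170, AC² = 20, BC² = 178.
Since BC² = 178 < 170 + 20 = 190, the triangle is acute, so the smallest enclosing circle is the circumcircle.
Circumcentre = (97/29, -53/29), r² = 37825/841.
Area = π·r² = π·37825/841 ≈ 141.297.

141.297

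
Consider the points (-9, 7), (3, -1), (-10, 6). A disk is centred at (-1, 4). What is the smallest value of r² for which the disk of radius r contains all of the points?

85

The required radius is the distance from (-1, 4) to the farthest point.
Squared distances: 73, 41, 85.
Maximum is 85, attained at (-10, 6).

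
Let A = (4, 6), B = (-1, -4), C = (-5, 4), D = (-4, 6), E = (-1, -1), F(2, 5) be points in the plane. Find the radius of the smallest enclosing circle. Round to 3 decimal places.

5.836

The minimum enclosing circle is determined by three boundary points: A, B, D.
Their circumcentre is (0, 1.75) with r² = 34.0625.
The farthest remaining point C is at distance² 30.0625 ≤ 34.0625.
r = √(34.0625) ≈ 5.836.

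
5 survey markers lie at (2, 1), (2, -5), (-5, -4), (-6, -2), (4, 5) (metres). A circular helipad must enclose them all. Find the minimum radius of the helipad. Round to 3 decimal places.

6.364

The farthest pair is (-5, -4)–(4, 5) with squared distance 162. The circle on this segment as diameter has centre (-0.5, 0.5) and r² = 162/4 = 40.5.
Check (2, 1): distance² to centre = 6.5 ≤ 40.5, so it lies inside.
All remaining points lie in this disk, and no smaller disk contains both endpoints, so this is the minimum enclosing circle.
r = √(40.5) ≈ 6.364.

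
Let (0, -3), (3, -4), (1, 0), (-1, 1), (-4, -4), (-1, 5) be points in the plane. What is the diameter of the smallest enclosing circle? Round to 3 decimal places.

A smallest enclosing disk is always determined by at most three of the input points on its boundary.
The minimum enclosing circle is determined by three boundary points: (3, -4), (-4, -4), (-1, 5).
Their circumcentre is (-0.5, -1/6) with r² = 485/18.
The farthest remaining point (0, -3) is at distance² 149/18 ≤ 485/18.
Diameter = 2r = 2√(485/18) ≈ 10.382.

10.382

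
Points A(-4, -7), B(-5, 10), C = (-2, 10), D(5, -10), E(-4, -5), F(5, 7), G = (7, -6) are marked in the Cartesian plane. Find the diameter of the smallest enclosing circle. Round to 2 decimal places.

The minimum enclosing circle of a finite set is fixed by two of the points (as a diameter) or three (as a circumcircle).
The farthest pair is B–D with squared distance 500. The circle on this segment as diameter has centre (0, 0) and r² = 500/4 = 125.
Check A: distance² to centre = 65 ≤ 125, so it lies inside.
All remaining points lie in this disk, and no smaller disk contains both endpoints, so this is the minimum enclosing circle.
Diameter = 2r = 2√125 ≈ 22.36.

22.36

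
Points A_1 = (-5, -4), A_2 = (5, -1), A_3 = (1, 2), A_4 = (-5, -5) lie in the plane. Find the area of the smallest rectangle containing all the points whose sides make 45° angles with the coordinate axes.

In coordinates u = x + y, v = x − y the rectangle is axis-aligned; the map (x,y)→(u,v) scales areas by 2.
u-values: -9, 4, 3, -10; range = 4 − (-10) = 14.
v-values: -1, 6, -1, 0; range = 6 − (-1) = 7.
Area = (14 × 7) / 2 = 49.

49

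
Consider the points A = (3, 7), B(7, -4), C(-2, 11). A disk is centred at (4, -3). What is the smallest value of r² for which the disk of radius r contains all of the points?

The required radius is the distance from (4, -3) to the farthest point.
Squared distances: 101, 10, 232.
Maximum is 232, attained at C.

232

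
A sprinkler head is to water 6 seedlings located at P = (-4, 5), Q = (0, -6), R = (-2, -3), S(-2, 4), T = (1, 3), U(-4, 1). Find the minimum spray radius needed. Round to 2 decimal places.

5.85

The minimum enclosing circle of a finite set is fixed by two of the points (as a diameter) or three (as a circumcircle).
The farthest pair is P–Q with squared distance 137. The circle on this segment as diameter has centre (-2, -0.5) and r² = 137/4 = 34.25.
Check R: distance² to centre = 6.25 ≤ 34.25, so it lies inside.
All remaining points lie in this disk, and no smaller disk contains both endpoints, so this is the minimum enclosing circle.
r = √(34.25) ≈ 5.85.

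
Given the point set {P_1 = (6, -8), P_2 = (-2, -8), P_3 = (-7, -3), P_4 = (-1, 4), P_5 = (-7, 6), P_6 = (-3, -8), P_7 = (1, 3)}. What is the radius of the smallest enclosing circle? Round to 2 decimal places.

The minimum enclosing circle of a finite set is fixed by two of the points (as a diameter) or three (as a circumcircle).
The farthest pair is P_1–P_5 with squared distance 365. The circle on this segment as diameter has centre (-0.5, -1) and r² = 365/4 = 91.25.
Check P_2: distance² to centre = 51.25 ≤ 91.25, so it lies inside.
All remaining points lie in this disk, and no smaller disk contains both endpoints, so this is the minimum enclosing circle.
r = √(91.25) ≈ 9.55.

9.55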